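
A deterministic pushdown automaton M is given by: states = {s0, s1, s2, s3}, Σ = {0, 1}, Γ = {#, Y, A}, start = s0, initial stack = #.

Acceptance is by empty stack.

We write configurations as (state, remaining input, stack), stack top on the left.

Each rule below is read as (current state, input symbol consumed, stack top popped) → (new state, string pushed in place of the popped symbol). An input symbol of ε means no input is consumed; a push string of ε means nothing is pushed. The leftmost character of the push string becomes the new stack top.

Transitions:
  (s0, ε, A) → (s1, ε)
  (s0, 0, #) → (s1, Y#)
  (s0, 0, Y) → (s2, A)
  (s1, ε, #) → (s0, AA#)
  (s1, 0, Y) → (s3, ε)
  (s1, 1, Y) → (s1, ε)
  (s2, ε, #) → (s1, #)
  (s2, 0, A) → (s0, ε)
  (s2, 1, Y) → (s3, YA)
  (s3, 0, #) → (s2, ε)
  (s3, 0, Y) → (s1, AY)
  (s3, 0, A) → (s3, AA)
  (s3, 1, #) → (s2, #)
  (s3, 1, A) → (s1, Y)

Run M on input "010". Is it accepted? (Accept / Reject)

Reject

(s0, 010, #)
  read 0, top #: go to s1, push Y# → (s1, 10, Y#)
  read 1, top Y: go to s1, push ε → (s1, 0, #)
  ε-move, top #: go to s0, push AA# → (s0, 0, AA#)
  ε-move, top A: go to s1, push ε → (s1, 0, A#)
No transition applies at (s1, 0, A#); input not fully consumed.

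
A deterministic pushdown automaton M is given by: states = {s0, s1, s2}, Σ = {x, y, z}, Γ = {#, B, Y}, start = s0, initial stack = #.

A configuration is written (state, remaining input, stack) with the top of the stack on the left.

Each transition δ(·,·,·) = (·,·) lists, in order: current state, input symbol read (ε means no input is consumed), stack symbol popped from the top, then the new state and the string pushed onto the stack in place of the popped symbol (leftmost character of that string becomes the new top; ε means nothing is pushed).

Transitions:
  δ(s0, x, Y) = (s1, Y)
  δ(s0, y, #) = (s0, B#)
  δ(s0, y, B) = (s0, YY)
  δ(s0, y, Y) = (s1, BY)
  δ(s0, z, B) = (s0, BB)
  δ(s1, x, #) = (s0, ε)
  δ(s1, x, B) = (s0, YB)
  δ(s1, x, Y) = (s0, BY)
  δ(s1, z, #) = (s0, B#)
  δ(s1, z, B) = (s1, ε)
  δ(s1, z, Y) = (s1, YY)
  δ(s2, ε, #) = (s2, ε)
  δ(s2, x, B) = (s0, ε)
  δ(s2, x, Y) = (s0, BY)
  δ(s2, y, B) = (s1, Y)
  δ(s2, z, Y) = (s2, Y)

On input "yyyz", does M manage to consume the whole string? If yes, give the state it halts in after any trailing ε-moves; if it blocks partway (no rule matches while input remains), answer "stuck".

s1

(s0, yyyz, #)
  read y, top #: go to s0, push B# → (s0, yyz, B#)
  read y, top B: go to s0, push YY → (s0, yz, YY#)
  read y, top Y: go to s1, push BY → (s1, z, BYY#)
  read z, top B: go to s1, push ε → (s1, ε, YY#)
All input consumed; M is in state s1.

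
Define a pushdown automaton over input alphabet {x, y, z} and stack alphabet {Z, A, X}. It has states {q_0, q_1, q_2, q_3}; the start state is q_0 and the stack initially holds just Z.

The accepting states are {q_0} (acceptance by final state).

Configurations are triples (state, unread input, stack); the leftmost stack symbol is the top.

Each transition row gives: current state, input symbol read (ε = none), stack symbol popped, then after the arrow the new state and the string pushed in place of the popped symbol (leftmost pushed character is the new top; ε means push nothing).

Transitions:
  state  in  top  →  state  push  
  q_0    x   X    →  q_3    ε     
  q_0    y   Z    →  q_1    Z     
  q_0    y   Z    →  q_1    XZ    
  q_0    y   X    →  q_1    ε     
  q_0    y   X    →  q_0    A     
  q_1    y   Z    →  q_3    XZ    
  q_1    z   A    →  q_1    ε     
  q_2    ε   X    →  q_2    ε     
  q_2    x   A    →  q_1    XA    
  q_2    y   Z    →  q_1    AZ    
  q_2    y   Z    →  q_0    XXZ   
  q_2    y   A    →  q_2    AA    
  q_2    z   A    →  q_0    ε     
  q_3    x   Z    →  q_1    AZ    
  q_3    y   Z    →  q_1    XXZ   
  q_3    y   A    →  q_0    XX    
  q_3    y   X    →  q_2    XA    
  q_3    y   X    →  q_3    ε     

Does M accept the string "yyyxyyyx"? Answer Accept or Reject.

Reject

No computation consumes all input and reaches a final state.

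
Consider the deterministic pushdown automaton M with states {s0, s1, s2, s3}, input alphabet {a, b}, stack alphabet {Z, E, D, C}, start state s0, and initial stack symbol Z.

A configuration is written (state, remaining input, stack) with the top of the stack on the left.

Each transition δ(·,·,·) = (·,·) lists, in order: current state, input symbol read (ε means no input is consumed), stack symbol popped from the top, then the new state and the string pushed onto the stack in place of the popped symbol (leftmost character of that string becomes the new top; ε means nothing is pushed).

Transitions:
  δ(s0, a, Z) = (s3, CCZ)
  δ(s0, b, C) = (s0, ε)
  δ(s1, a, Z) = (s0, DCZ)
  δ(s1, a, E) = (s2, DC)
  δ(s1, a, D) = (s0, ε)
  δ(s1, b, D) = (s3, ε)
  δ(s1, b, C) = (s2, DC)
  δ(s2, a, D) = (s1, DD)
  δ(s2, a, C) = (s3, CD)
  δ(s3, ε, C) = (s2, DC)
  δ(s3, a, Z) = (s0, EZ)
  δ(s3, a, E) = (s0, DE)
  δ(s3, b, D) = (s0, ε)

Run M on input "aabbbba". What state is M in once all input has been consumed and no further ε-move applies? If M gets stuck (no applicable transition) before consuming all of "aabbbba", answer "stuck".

s2

(s0, aabbbba, Z)
  read a, top Z: go to s3, push CCZ → (s3, abbbba, CCZ)
  ε-move, top C: go to s2, push DC → (s2, abbbba, DCCZ)
  read a, top D: go to s1, push DD → (s1, bbbba, DDCCZ)
  read b, top D: go to s3, push ε → (s3, bbba, DCCZ)
  read b, top D: go to s0, push ε → (s0, bba, CCZ)
  read b, top C: go to s0, push ε → (s0, ba, CZ)
  read b, top C: go to s0, push ε → (s0, a, Z)
  read a, top Z: go to s3, push CCZ → (s3, ε, CCZ)
  ε-move, top C: go to s2, push DC → (s2, ε, DCCZ)
All input consumed; M is in state s2.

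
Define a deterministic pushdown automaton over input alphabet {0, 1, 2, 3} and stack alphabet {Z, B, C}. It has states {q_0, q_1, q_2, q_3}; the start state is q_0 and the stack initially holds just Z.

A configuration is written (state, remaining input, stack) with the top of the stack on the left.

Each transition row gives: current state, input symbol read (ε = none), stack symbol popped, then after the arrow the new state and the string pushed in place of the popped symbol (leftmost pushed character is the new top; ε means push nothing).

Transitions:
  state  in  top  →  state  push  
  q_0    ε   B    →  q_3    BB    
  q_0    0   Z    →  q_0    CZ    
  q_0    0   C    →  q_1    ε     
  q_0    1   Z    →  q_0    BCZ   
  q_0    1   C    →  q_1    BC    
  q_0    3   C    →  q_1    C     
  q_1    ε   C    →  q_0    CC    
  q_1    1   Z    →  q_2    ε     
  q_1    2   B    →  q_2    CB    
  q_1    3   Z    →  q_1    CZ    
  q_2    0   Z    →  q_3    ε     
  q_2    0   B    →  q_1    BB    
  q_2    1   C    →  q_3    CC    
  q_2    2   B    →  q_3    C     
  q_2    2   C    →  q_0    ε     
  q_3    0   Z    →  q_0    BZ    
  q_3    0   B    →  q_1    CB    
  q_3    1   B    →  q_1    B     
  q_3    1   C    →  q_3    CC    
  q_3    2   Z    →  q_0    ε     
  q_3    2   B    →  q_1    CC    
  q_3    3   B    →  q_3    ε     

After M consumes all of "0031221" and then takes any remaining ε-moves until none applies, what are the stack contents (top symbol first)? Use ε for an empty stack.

(q_0, 0031221, Z)
  read 0, top Z: go to q_0, push CZ → (q_0, 031221, CZ)
  read 0, top C: go to q_1, push ε → (q_1, 31221, Z)
  read 3, top Z: go to q_1, push CZ → (q_1, 1221, CZ)
  ε-move, top C: go to q_0, push CC → (q_0, 1221, CCZ)
  read 1, top C: go to q_1, push BC → (q_1, 221, BCCZ)
  read 2, top B: go to q_2, push CB → (q_2, 21, CBCCZ)
  read 2, top C: go to q_0, push ε → (q_0, 1, BCCZ)
  ε-move, top B: go to q_3, push BB → (q_3, 1, BBCCZ)
  read 1, top B: go to q_1, push B → (q_1, ε, BBCCZ)
All input consumed in state q_1 with stack BBCCZ.

BBCCZ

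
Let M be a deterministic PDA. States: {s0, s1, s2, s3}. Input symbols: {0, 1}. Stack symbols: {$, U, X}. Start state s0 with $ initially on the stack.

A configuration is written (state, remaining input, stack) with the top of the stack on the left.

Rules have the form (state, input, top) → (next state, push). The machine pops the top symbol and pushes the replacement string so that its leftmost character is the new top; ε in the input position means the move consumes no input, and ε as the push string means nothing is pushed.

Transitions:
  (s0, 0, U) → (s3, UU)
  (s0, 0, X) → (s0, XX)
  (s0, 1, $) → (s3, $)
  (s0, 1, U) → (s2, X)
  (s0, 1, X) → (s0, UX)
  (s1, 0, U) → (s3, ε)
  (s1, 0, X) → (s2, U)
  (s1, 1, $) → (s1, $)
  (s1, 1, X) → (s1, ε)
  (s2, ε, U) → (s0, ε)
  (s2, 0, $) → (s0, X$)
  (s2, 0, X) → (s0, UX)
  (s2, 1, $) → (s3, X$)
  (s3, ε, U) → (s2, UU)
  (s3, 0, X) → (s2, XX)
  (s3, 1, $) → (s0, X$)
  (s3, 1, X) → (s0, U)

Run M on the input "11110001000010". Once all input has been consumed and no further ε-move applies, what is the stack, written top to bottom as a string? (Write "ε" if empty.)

(s0, 11110001000010, $)
  read 1, top $: go to s3, push $ → (s3, 1110001000010, $)
  read 1, top $: go to s0, push X$ → (s0, 110001000010, X$)
  read 1, top X: go to s0, push UX → (s0, 10001000010, UX$)
  read 1, top U: go to s2, push X → (s2, 0001000010, XX$)
  read 0, top X: go to s0, push UX → (s0, 001000010, UXX$)
  read 0, top U: go to s3, push UU → (s3, 01000010, UUXX$)
  ε-move, top U: go to s2, push UU → (s2, 01000010, UUUXX$)
  ε-move, top U: go to s0, push ε → (s0, 01000010, UUXX$)
  read 0, top U: go to s3, push UU → (s3, 1000010, UUUXX$)
  ε-move, top U: go to s2, push UU → (s2, 1000010, UUUUXX$)
  ε-move, top U: go to s0, push ε → (s0, 1000010, UUUXX$)
  read 1, top U: go to s2, push X → (s2, 000010, XUUXX$)
  read 0, top X: go to s0, push UX → (s0, 00010, UXUUXX$)
  read 0, top U: go to s3, push UU → (s3, 0010, UUXUUXX$)
  ε-move, top U: go to s2, push UU → (s2, 0010, UUUXUUXX$)
  ε-move, top U: go to s0, push ε → (s0, 0010, UUXUUXX$)
  read 0, top U: go to s3, push UU → (s3, 010, UUUXUUXX$)
  ε-move, top U: go to s2, push UU → (s2, 010, UUUUXUUXX$)
  ε-move, top U: go to s0, push ε → (s0, 010, UUUXUUXX$)
  read 0, top U: go to s3, push UU → (s3, 10, UUUUXUUXX$)
  ε-move, top U: go to s2, push UU → (s2, 10, UUUUUXUUXX$)
  ε-move, top U: go to s0, push ε → (s0, 10, UUUUXUUXX$)
  read 1, top U: go to s2, push X → (s2, 0, XUUUXUUXX$)
  read 0, top X: go to s0, push UX → (s0, ε, UXUUUXUUXX$)
All input consumed in state s0 with stack UXUUUXUUXX$.

UXUUUXUUXX$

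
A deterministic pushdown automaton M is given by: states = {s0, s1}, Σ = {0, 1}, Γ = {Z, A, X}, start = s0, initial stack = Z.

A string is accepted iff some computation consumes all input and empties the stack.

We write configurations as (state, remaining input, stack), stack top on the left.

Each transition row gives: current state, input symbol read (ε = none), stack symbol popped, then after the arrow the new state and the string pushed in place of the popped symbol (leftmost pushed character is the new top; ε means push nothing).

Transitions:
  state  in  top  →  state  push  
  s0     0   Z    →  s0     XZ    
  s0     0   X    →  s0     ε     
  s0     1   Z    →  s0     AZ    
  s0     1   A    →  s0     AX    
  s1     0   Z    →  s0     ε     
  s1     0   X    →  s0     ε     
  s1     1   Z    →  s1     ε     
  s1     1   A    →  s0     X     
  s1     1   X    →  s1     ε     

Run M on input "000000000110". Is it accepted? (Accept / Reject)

Reject

(s0, 000000000110, Z)
  read 0, top Z: go to s0, push XZ → (s0, 00000000110, XZ)
  read 0, top X: go to s0, push ε → (s0, 0000000110, Z)
  read 0, top Z: go to s0, push XZ → (s0, 000000110, XZ)
  read 0, top X: go to s0, push ε → (s0, 00000110, Z)
  read 0, top Z: go to s0, push XZ → (s0, 0000110, XZ)
  read 0, top X: go to s0, push ε → (s0, 000110, Z)
  read 0, top Z: go to s0, push XZ → (s0, 00110, XZ)
  read 0, top X: go to s0, push ε → (s0, 0110, Z)
  read 0, top Z: go to s0, push XZ → (s0, 110, XZ)
No transition applies at (s0, 110, XZ); input not fully consumed.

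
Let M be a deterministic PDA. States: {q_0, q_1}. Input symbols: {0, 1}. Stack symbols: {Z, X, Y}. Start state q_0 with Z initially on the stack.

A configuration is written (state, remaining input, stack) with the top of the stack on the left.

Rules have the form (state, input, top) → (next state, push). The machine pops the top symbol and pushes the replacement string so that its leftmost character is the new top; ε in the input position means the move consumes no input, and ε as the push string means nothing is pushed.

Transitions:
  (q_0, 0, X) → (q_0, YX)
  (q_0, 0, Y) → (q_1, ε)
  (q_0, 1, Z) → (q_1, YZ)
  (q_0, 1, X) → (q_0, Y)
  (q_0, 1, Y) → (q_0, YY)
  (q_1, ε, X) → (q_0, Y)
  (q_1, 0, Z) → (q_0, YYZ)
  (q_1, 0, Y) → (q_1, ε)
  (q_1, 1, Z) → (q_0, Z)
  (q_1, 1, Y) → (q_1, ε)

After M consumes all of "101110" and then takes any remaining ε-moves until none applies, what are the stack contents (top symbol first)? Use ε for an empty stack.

(q_0, 101110, Z)
  read 1, top Z: go to q_1, push YZ → (q_1, 01110, YZ)
  read 0, top Y: go to q_1, push ε → (q_1, 1110, Z)
  read 1, top Z: go to q_0, push Z → (q_0, 110, Z)
  read 1, top Z: go to q_1, push YZ → (q_1, 10, YZ)
  read 1, top Y: go to q_1, push ε → (q_1, 0, Z)
  read 0, top Z: go to q_0, push YYZ → (q_0, ε, YYZ)
All input consumed in state q_0 with stack YYZ.

YYZ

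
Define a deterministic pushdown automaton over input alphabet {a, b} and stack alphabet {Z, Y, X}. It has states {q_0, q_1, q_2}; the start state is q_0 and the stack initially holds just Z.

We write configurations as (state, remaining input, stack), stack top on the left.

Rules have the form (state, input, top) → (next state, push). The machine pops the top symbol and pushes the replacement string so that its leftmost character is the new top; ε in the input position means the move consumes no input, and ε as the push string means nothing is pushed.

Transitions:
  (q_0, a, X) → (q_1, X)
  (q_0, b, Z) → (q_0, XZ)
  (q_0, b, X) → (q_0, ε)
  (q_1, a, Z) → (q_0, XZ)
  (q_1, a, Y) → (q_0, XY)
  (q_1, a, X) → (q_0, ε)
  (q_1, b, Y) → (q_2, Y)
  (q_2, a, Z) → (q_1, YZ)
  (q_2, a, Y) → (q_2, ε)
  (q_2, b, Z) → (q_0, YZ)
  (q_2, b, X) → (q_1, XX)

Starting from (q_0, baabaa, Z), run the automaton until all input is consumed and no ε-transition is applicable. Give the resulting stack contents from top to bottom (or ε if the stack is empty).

Z

(q_0, baabaa, Z)
  read b, top Z: go to q_0, push XZ → (q_0, aabaa, XZ)
  read a, top X: go to q_1, push X → (q_1, abaa, XZ)
  read a, top X: go to q_0, push ε → (q_0, baa, Z)
  read b, top Z: go to q_0, push XZ → (q_0, aa, XZ)
  read a, top X: go to q_1, push X → (q_1, a, XZ)
  read a, top X: go to q_0, push ε → (q_0, ε, Z)
All input consumed in state q_0 with stack Z.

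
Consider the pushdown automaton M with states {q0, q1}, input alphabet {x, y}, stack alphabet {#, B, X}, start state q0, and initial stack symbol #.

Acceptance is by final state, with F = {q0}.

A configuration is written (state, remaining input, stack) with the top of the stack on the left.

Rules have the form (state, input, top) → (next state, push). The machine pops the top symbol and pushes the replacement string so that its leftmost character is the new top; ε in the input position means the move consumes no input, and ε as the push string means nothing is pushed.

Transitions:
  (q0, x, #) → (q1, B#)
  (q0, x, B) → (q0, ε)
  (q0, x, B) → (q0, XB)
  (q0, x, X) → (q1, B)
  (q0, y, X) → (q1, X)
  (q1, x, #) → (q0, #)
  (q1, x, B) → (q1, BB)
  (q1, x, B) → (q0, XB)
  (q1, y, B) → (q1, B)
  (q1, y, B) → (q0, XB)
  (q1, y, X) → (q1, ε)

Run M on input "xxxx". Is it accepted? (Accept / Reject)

Accept

One accepting computation: (q0, xxxx, #) ⊢ (q1, xxx, B#) ⊢ (q1, xx, BB#) ⊢ (q1, x, BBB#) ⊢ (q0, ε, XBBB#)
All input consumed and state q0 ∈ F.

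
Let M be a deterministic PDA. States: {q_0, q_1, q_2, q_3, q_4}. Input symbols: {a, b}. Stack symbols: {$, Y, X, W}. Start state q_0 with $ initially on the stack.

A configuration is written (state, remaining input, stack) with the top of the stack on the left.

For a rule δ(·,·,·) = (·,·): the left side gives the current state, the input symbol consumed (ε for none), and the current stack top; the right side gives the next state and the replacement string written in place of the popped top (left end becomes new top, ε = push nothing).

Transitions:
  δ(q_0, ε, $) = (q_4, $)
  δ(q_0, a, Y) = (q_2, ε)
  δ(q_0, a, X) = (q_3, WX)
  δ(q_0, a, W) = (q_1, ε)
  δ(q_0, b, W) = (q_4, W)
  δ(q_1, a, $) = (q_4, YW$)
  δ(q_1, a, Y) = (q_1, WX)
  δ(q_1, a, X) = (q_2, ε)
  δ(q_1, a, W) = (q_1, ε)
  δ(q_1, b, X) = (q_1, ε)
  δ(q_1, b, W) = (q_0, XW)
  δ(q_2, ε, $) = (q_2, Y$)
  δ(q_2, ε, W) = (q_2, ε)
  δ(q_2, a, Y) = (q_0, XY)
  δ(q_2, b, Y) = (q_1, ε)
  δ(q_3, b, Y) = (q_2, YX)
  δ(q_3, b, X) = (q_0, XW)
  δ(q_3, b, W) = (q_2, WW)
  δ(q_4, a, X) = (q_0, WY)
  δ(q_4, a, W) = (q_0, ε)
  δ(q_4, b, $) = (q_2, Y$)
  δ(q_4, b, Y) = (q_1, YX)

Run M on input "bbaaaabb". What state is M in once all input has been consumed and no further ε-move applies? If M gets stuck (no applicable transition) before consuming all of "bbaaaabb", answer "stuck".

stuck

(q_0, bbaaaabb, $)
  ε-move, top $: go to q_4, push $ → (q_4, bbaaaabb, $)
  read b, top $: go to q_2, push Y$ → (q_2, baaaabb, Y$)
  read b, top Y: go to q_1, push ε → (q_1, aaaabb, $)
  read a, top $: go to q_4, push YW$ → (q_4, aaabb, YW$)
No transition for (q_4, a, top Y); M blocks with input aaabb remaining.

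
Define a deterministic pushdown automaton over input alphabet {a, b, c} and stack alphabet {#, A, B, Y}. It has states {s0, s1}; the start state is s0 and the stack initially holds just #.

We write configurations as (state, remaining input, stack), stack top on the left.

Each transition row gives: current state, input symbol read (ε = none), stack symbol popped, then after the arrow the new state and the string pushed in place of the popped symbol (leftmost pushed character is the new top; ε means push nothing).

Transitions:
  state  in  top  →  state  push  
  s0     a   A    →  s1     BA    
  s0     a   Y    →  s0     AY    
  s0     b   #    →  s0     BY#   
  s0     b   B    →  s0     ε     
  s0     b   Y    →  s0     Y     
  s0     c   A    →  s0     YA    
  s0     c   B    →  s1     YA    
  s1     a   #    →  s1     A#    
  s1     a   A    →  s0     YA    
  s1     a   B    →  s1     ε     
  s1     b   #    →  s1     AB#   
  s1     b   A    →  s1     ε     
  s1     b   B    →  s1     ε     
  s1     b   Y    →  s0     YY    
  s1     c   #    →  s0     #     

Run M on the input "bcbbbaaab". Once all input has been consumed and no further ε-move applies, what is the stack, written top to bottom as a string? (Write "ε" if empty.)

(s0, bcbbbaaab, #)
  read b, top #: go to s0, push BY# → (s0, cbbbaaab, BY#)
  read c, top B: go to s1, push YA → (s1, bbbaaab, YAY#)
  read b, top Y: go to s0, push YY → (s0, bbaaab, YYAY#)
  read b, top Y: go to s0, push Y → (s0, baaab, YYAY#)
  read b, top Y: go to s0, push Y → (s0, aaab, YYAY#)
  read a, top Y: go to s0, push AY → (s0, aab, AYYAY#)
  read a, top A: go to s1, push BA → (s1, ab, BAYYAY#)
  read a, top B: go to s1, push ε → (s1, b, AYYAY#)
  read b, top A: go to s1, push ε → (s1, ε, YYAY#)
All input consumed in state s1 with stack YYAY#.

YYAY#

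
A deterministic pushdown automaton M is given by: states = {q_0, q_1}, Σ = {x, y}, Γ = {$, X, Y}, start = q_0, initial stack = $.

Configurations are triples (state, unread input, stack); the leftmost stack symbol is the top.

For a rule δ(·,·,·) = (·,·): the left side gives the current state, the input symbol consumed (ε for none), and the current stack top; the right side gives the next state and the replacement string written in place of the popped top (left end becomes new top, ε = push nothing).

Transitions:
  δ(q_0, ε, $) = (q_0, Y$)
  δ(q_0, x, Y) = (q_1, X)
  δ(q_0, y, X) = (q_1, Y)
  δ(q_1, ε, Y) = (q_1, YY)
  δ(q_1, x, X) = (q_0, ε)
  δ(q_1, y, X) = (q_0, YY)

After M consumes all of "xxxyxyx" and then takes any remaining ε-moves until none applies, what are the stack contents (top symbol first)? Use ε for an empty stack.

(q_0, xxxyxyx, $)
  ε-move, top $: go to q_0, push Y$ → (q_0, xxxyxyx, Y$)
  read x, top Y: go to q_1, push X → (q_1, xxyxyx, X$)
  read x, top X: go to q_0, push ε → (q_0, xyxyx, $)
  ε-move, top $: go to q_0, push Y$ → (q_0, xyxyx, Y$)
  read x, top Y: go to q_1, push X → (q_1, yxyx, X$)
  read y, top X: go to q_0, push YY → (q_0, xyx, YY$)
  read x, top Y: go to q_1, push X → (q_1, yx, XY$)
  read y, top X: go to q_0, push YY → (q_0, x, YYY$)
  read x, top Y: go to q_1, push X → (q_1, ε, XYY$)
All input consumed in state q_1 with stack XYY$.

XYY$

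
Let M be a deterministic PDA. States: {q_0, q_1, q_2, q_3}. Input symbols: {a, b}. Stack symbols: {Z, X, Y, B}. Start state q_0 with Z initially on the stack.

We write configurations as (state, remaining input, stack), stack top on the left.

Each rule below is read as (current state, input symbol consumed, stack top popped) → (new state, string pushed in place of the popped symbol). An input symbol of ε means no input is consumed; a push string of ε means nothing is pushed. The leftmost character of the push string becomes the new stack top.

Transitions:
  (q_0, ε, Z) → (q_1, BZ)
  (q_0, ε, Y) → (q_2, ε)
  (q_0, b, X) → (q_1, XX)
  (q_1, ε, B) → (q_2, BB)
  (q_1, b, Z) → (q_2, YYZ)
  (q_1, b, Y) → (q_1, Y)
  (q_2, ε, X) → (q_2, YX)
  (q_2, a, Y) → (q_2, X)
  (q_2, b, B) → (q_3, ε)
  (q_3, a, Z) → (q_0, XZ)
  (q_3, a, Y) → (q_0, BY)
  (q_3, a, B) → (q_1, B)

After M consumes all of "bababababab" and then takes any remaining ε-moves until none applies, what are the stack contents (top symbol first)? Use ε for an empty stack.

BZ

(q_0, bababababab, Z)
  ε-move, top Z: go to q_1, push BZ → (q_1, bababababab, BZ)
  ε-move, top B: go to q_2, push BB → (q_2, bababababab, BBZ)
  read b, top B: go to q_3, push ε → (q_3, ababababab, BZ)
  read a, top B: go to q_1, push B → (q_1, babababab, BZ)
  ε-move, top B: go to q_2, push BB → (q_2, babababab, BBZ)
  read b, top B: go to q_3, push ε → (q_3, abababab, BZ)
  read a, top B: go to q_1, push B → (q_1, bababab, BZ)
  ε-move, top B: go to q_2, push BB → (q_2, bababab, BBZ)
  read b, top B: go to q_3, push ε → (q_3, ababab, BZ)
  read a, top B: go to q_1, push B → (q_1, babab, BZ)
  ε-move, top B: go to q_2, push BB → (q_2, babab, BBZ)
  read b, top B: go to q_3, push ε → (q_3, abab, BZ)
  read a, top B: go to q_1, push B → (q_1, bab, BZ)
  ε-move, top B: go to q_2, push BB → (q_2, bab, BBZ)
  read b, top B: go to q_3, push ε → (q_3, ab, BZ)
  read a, top B: go to q_1, push B → (q_1, b, BZ)
  ε-move, top B: go to q_2, push BB → (q_2, b, BBZ)
  read b, top B: go to q_3, push ε → (q_3, ε, BZ)
All input consumed in state q_3 with stack BZ.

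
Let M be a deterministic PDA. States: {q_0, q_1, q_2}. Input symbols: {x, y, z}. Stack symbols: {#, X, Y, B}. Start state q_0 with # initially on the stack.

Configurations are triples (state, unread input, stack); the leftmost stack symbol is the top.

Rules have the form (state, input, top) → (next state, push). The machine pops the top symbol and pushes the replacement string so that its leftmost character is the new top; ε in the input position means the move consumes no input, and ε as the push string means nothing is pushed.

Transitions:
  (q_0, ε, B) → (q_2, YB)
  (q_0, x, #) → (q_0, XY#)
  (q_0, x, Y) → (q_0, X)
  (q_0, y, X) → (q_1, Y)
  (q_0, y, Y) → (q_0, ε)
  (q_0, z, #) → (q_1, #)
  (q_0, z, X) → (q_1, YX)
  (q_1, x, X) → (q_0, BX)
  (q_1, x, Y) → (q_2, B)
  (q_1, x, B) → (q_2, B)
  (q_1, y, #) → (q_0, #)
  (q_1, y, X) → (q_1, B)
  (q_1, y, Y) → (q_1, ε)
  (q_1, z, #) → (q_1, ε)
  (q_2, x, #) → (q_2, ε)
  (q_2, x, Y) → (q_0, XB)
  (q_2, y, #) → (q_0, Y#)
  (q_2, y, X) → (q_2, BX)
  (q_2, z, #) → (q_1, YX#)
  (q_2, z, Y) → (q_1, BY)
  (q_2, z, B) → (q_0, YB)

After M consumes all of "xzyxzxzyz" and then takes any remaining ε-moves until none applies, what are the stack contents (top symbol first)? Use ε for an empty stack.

BYBYBXY#

(q_0, xzyxzxzyz, #)
  read x, top #: go to q_0, push XY# → (q_0, zyxzxzyz, XY#)
  read z, top X: go to q_1, push YX → (q_1, yxzxzyz, YXY#)
  read y, top Y: go to q_1, push ε → (q_1, xzxzyz, XY#)
  read x, top X: go to q_0, push BX → (q_0, zxzyz, BXY#)
  ε-move, top B: go to q_2, push YB → (q_2, zxzyz, YBXY#)
  read z, top Y: go to q_1, push BY → (q_1, xzyz, BYBXY#)
  read x, top B: go to q_2, push B → (q_2, zyz, BYBXY#)
  read z, top B: go to q_0, push YB → (q_0, yz, YBYBXY#)
  read y, top Y: go to q_0, push ε → (q_0, z, BYBXY#)
  ε-move, top B: go to q_2, push YB → (q_2, z, YBYBXY#)
  read z, top Y: go to q_1, push BY → (q_1, ε, BYBYBXY#)
All input consumed in state q_1 with stack BYBYBXY#.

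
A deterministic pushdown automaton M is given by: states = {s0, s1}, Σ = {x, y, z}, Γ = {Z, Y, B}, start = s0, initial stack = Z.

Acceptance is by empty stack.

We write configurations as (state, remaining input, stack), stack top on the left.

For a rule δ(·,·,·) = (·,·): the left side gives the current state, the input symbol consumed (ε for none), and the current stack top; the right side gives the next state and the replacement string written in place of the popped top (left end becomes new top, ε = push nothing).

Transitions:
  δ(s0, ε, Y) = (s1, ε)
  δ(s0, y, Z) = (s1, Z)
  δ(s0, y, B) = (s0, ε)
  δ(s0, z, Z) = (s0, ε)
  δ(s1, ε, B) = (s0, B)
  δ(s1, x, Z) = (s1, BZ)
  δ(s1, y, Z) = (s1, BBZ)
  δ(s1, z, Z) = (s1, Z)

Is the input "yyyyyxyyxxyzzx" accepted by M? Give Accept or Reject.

(s0, yyyyyxyyxxyzzx, Z) ⊢ (s1, yyyyxyyxxyzzx, Z) ⊢ (s1, yyyxyyxxyzzx, BBZ) ⊢ (s0, yyyxyyxxyzzx, BBZ) ⊢ (s0, yyxyyxxyzzx, BZ) ⊢ (s0, yxyyxxyzzx, Z) ⊢ (s1, xyyxxyzzx, Z) ⊢ (s1, yyxxyzzx, BZ) ⊢ (s0, yyxxyzzx, BZ) ⊢ (s0, yxxyzzx, Z) ⊢ (s1, xxyzzx, Z) ⊢ (s1, xyzzx, BZ) ⊢ (s0, xyzzx, BZ)
No transition applies at (s0, xyzzx, BZ); input not fully consumed.

Reject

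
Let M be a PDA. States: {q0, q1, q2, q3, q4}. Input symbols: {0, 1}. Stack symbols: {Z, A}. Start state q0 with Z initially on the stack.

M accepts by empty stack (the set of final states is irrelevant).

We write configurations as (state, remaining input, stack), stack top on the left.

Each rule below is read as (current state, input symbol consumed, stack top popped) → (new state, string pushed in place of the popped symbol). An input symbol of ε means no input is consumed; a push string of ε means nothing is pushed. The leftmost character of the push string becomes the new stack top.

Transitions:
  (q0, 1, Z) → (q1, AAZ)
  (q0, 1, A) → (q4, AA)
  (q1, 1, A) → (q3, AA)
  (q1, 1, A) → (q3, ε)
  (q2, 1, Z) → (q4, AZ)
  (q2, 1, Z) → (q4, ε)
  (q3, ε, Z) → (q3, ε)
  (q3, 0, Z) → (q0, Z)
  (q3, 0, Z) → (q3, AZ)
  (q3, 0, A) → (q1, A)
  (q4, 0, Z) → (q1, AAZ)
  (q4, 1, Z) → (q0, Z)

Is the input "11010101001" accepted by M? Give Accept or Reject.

One accepting computation: (q0, 11010101001, Z) ⊢ (q1, 1010101001, AAZ) ⊢ (q3, 010101001, AAAZ) ⊢ (q1, 10101001, AAAZ) ⊢ (q3, 0101001, AAZ) ⊢ (q1, 101001, AAZ) ⊢ (q3, 01001, AZ) ⊢ (q1, 1001, AZ) ⊢ (q3, 001, Z) ⊢ (q3, 01, AZ) ⊢ (q1, 1, AZ) ⊢ (q3, ε, Z) ⊢ (q3, ε, ε)
All input consumed and the stack is empty.

Accept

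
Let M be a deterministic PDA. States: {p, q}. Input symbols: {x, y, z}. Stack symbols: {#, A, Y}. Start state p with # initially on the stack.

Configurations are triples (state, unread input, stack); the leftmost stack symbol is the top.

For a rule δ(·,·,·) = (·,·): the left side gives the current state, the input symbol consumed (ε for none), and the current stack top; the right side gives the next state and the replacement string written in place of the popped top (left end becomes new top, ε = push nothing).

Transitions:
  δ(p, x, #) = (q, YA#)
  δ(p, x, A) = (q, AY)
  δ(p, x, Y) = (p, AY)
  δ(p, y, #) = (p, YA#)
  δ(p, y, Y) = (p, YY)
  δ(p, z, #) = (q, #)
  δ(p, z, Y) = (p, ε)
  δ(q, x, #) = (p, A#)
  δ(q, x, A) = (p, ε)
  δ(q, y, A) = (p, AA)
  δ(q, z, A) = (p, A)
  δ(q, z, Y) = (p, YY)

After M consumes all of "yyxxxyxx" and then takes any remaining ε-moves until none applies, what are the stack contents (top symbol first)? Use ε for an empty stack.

(p, yyxxxyxx, #)
  read y, top #: go to p, push YA# → (p, yxxxyxx, YA#)
  read y, top Y: go to p, push YY → (p, xxxyxx, YYA#)
  read x, top Y: go to p, push AY → (p, xxyxx, AYYA#)
  read x, top A: go to q, push AY → (q, xyxx, AYYYA#)
  read x, top A: go to p, push ε → (p, yxx, YYYA#)
  read y, top Y: go to p, push YY → (p, xx, YYYYA#)
  read x, top Y: go to p, push AY → (p, x, AYYYYA#)
  read x, top A: go to q, push AY → (q, ε, AYYYYYA#)
All input consumed in state q with stack AYYYYYA#.

AYYYYYA#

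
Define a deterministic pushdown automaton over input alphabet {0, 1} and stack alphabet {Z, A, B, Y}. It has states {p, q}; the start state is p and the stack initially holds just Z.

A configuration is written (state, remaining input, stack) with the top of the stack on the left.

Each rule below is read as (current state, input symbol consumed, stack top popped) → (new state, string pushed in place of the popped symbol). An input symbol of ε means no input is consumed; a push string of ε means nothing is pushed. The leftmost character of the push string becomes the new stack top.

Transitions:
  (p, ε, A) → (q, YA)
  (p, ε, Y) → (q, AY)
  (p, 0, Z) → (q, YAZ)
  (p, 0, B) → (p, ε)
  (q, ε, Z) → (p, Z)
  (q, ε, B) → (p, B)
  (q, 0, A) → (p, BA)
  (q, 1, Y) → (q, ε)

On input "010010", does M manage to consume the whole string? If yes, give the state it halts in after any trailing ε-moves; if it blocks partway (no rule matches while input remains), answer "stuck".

p

(p, 010010, Z)
  read 0, top Z: go to q, push YAZ → (q, 10010, YAZ)
  read 1, top Y: go to q, push ε → (q, 0010, AZ)
  read 0, top A: go to p, push BA → (p, 010, BAZ)
  read 0, top B: go to p, push ε → (p, 10, AZ)
  ε-move, top A: go to q, push YA → (q, 10, YAZ)
  read 1, top Y: go to q, push ε → (q, 0, AZ)
  read 0, top A: go to p, push BA → (p, ε, BAZ)
All input consumed; M is in state p.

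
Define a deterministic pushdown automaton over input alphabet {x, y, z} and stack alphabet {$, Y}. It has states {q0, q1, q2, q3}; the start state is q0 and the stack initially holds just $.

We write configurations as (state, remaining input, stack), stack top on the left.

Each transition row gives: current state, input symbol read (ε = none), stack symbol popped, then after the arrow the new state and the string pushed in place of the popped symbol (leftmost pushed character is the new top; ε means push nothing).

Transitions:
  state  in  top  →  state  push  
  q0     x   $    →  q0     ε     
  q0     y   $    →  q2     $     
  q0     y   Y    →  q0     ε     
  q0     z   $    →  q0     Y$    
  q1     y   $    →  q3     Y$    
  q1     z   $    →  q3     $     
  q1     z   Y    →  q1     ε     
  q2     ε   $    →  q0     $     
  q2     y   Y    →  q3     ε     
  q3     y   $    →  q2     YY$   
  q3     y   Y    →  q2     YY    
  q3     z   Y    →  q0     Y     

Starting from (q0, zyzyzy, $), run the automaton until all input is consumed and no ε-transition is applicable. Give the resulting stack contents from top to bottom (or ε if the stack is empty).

$

(q0, zyzyzy, $)
  read z, top $: go to q0, push Y$ → (q0, yzyzy, Y$)
  read y, top Y: go to q0, push ε → (q0, zyzy, $)
  read z, top $: go to q0, push Y$ → (q0, yzy, Y$)
  read y, top Y: go to q0, push ε → (q0, zy, $)
  read z, top $: go to q0, push Y$ → (q0, y, Y$)
  read y, top Y: go to q0, push ε → (q0, ε, $)
All input consumed in state q0 with stack $.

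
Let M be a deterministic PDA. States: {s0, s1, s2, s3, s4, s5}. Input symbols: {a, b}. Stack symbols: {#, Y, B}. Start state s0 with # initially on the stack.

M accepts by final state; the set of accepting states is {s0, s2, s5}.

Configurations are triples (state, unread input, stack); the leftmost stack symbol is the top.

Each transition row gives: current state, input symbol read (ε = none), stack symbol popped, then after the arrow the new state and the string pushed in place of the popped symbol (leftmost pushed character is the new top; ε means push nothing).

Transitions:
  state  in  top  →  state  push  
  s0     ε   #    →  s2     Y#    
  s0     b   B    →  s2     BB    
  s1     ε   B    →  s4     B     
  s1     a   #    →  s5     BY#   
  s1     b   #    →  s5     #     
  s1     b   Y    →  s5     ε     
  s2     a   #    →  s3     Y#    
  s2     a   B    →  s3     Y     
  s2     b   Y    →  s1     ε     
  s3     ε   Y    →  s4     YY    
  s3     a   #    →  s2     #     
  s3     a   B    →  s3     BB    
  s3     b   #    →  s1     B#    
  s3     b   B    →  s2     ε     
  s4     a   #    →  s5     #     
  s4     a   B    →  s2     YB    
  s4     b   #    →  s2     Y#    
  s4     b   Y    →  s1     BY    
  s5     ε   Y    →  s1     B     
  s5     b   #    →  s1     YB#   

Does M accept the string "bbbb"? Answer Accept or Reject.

(s0, bbbb, #)
  ε-move, top #: go to s2, push Y# → (s2, bbbb, Y#)
  read b, top Y: go to s1, push ε → (s1, bbb, #)
  read b, top #: go to s5, push # → (s5, bb, #)
  read b, top #: go to s1, push YB# → (s1, b, YB#)
  read b, top Y: go to s5, push ε → (s5, ε, B#)
All input consumed; state s5 ∈ F.

Accept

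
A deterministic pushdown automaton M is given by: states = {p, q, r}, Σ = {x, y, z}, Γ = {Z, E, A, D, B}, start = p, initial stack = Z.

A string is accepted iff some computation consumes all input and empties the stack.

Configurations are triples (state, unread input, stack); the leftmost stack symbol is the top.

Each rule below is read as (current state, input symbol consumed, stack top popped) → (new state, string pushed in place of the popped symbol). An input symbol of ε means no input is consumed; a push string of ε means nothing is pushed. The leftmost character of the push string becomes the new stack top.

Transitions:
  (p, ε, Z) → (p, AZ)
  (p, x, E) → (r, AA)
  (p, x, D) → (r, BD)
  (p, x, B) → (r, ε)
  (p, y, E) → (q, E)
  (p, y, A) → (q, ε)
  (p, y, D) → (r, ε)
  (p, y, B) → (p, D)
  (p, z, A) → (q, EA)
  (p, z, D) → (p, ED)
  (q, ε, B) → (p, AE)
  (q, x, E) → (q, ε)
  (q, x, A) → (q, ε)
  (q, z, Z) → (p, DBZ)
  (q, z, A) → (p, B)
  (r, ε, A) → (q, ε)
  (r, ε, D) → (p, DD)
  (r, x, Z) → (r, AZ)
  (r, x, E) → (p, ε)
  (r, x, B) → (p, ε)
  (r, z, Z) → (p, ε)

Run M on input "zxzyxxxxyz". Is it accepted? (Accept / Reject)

Accept

(p, zxzyxxxxyz, Z) ⊢ (p, zxzyxxxxyz, AZ) ⊢ (q, xzyxxxxyz, EAZ) ⊢ (q, zyxxxxyz, AZ) ⊢ (p, yxxxxyz, BZ) ⊢ (p, xxxxyz, DZ) ⊢ (r, xxxyz, BDZ) ⊢ (p, xxyz, DZ) ⊢ (r, xyz, BDZ) ⊢ (p, yz, DZ) ⊢ (r, z, Z) ⊢ (p, ε, ε)
All input consumed and the stack is empty.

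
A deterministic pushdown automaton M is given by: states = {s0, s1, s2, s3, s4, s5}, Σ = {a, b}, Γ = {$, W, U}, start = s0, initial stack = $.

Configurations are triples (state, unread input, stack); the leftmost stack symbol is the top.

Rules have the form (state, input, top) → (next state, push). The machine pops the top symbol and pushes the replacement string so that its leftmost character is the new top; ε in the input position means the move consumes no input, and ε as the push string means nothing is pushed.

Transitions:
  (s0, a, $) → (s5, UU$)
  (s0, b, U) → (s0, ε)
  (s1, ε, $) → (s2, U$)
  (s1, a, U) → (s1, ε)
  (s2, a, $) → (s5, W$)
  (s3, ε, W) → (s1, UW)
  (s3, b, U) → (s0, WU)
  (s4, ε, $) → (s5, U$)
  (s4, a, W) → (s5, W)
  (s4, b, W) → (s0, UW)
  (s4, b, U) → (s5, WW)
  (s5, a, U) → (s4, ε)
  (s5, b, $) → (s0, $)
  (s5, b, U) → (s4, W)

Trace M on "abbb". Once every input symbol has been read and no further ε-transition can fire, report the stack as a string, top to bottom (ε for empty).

(s0, abbb, $) ⊢ (s5, bbb, UU$) ⊢ (s4, bb, WU$) ⊢ (s0, b, UWU$) ⊢ (s0, ε, WU$)
All input consumed in state s0 with stack WU$.

WU$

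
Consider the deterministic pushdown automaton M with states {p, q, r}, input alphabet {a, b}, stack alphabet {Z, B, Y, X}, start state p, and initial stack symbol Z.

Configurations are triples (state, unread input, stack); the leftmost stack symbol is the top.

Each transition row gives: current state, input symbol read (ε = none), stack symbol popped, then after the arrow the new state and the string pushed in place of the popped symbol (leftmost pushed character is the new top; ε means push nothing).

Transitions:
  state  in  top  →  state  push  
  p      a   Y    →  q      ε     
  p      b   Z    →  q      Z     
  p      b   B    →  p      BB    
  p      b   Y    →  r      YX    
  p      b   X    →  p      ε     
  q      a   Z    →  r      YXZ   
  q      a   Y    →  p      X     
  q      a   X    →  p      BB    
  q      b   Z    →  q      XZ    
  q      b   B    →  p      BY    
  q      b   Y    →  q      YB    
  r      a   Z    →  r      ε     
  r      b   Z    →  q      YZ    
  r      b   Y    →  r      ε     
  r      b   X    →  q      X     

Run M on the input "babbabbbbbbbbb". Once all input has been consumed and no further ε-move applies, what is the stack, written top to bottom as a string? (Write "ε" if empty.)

(p, babbabbbbbbbbb, Z)
  read b, top Z: go to q, push Z → (q, abbabbbbbbbbb, Z)
  read a, top Z: go to r, push YXZ → (r, bbabbbbbbbbb, YXZ)
  read b, top Y: go to r, push ε → (r, babbbbbbbbb, XZ)
  read b, top X: go to q, push X → (q, abbbbbbbbb, XZ)
  read a, top X: go to p, push BB → (p, bbbbbbbbb, BBZ)
  read b, top B: go to p, push BB → (p, bbbbbbbb, BBBZ)
  read b, top B: go to p, push BB → (p, bbbbbbb, BBBBZ)
  read b, top B: go to p, push BB → (p, bbbbbb, BBBBBZ)
  read b, top B: go to p, push BB → (p, bbbbb, BBBBBBZ)
  read b, top B: go to p, push BB → (p, bbbb, BBBBBBBZ)
  read b, top B: go to p, push BB → (p, bbb, BBBBBBBBZ)
  read b, top B: go to p, push BB → (p, bb, BBBBBBBBBZ)
  read b, top B: go to p, push BB → (p, b, BBBBBBBBBBZ)
  read b, top B: go to p, push BB → (p, ε, BBBBBBBBBBBZ)
All input consumed in state p with stack BBBBBBBBBBBZ.

BBBBBBBBBBBZ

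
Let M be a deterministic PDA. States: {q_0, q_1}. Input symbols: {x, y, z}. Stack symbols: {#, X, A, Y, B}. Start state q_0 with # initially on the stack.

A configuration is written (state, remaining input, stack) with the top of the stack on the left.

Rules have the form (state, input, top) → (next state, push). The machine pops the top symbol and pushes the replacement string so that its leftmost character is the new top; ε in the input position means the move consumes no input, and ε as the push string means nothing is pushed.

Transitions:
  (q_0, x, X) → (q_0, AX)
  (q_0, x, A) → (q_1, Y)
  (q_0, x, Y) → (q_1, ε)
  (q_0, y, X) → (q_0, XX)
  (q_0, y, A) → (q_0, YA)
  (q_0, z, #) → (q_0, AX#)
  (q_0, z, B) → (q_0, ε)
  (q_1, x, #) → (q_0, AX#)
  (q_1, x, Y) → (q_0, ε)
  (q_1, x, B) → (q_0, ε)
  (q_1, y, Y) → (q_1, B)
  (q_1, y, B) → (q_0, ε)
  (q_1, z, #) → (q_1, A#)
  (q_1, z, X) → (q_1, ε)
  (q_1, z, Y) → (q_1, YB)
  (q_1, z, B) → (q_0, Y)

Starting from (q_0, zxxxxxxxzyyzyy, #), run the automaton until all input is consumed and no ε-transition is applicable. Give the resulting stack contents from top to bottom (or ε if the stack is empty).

(q_0, zxxxxxxxzyyzyy, #)
  read z, top #: go to q_0, push AX# → (q_0, xxxxxxxzyyzyy, AX#)
  read x, top A: go to q_1, push Y → (q_1, xxxxxxzyyzyy, YX#)
  read x, top Y: go to q_0, push ε → (q_0, xxxxxzyyzyy, X#)
  read x, top X: go to q_0, push AX → (q_0, xxxxzyyzyy, AX#)
  read x, top A: go to q_1, push Y → (q_1, xxxzyyzyy, YX#)
  read x, top Y: go to q_0, push ε → (q_0, xxzyyzyy, X#)
  read x, top X: go to q_0, push AX → (q_0, xzyyzyy, AX#)
  read x, top A: go to q_1, push Y → (q_1, zyyzyy, YX#)
  read z, top Y: go to q_1, push YB → (q_1, yyzyy, YBX#)
  read y, top Y: go to q_1, push B → (q_1, yzyy, BBX#)
  read y, top B: go to q_0, push ε → (q_0, zyy, BX#)
  read z, top B: go to q_0, push ε → (q_0, yy, X#)
  read y, top X: go to q_0, push XX → (q_0, y, XX#)
  read y, top X: go to q_0, push XX → (q_0, ε, XXX#)
All input consumed in state q_0 with stack XXX#.

XXX#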